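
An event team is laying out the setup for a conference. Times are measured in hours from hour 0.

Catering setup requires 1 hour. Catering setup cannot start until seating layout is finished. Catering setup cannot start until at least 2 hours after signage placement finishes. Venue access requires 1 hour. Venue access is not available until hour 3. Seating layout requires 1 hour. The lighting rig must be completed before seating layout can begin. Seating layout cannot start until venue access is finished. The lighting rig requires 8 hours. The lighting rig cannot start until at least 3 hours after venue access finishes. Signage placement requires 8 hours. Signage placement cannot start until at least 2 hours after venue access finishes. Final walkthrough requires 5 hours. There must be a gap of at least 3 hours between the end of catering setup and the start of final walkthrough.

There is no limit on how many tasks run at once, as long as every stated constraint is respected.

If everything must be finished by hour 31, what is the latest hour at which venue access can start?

Nothing follows final walkthrough; the deadline of hour 31 is its only limit. It must start by 31 − 5 = hour 26.
Catering setup feeds into final walkthrough (must start by hour 26, minus 3-hour gap → hour 23); so catering setup must finish by hour 23 and therefore start by hour 22.
Seating layout feeds into catering setup (must start by hour 22); so seating layout must finish by hour 22 and therefore start by hour 21.
The lighting rig must finish before seating layout (must start by hour 21). With an 8-hour duration, the lighting rig must start by 21 − 8 = hour 13.
Since catering setup (must start by hour 22, minus 2-hour gap → hour 20) depends on it, signage placement must finish by hour 20. Backing off its 8-hour duration gives a latest start of hour 12.
For venue access: the lighting rig (must start by hour 13, minus 3-hour gap → hour 10); seating layout (must start by hour 21); signage placement (must start by hour 12, minus 2-hour gap → hour 10). The most restrictive is hour 10; with a 1-hour duration, venue access must start by hour 9.

9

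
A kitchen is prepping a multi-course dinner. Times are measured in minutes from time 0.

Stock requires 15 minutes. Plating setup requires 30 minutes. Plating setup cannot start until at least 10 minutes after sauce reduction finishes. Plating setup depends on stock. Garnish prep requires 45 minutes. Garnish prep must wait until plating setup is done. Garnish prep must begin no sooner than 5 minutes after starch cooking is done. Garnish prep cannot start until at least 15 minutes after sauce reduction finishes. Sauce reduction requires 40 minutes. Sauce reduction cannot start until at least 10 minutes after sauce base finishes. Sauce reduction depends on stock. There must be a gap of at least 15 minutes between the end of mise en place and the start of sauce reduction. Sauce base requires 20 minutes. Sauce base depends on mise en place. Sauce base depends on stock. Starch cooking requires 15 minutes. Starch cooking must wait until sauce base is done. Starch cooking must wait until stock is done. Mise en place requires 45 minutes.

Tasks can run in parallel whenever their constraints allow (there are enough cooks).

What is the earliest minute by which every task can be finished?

Stock has no prerequisites, so it starts at minute 0 and finishes at minute 15.
Nothing blocks mise en place, so it runs from minute 0 to minute 45.
Sauce base has to wait for mise en place (finishes minute 45); stock (finishes minute 15). The latest of these is minute 45, so sauce base runs minute 45 to 45 + 20 = minute 65.
Starch cooking has to wait for sauce base (finishes minute 65); stock (finishes minute 15). The latest of these is minute 65, so starch cooking runs minute 65 to 65 + 15 = minute 80.
Sauce reduction cannot start until sauce base (finishes minute 65, plus 10-minute gap → minute 75); stock (finishes minute 15); mise en place (finishes minute 45, plus 15-minute gap → minute 60). The controlling bound is minute 75, so sauce reduction finishes at 75 + 40 = minute 115.
For plating setup: sauce reduction (finishes minute 115, plus 10-minute gap → minute 125); stock (finishes minute 15). Taking the maximum gives a start of minute 125, and it finishes at 125 + 30 = minute 155.
Garnish prep has to wait for plating setup (finishes minute 155); starch cooking (finishes minute 80, plus 5-minute gap → minute 85); sauce reduction (finishes minute 115, plus 15-minute gap → minute 130). The latest of these is minute 155, so garnish prep runs minute 155 to 155 + 45 = minute 200.
All tasks are finished once the last one completes. Finish times: Mise en place at 45, Stock at 15, Sauce base at 65, Sauce reduction at 115, Starch cooking at 80, Plating setup at 155, Garnish prep at 200. The latest is minute 200.

200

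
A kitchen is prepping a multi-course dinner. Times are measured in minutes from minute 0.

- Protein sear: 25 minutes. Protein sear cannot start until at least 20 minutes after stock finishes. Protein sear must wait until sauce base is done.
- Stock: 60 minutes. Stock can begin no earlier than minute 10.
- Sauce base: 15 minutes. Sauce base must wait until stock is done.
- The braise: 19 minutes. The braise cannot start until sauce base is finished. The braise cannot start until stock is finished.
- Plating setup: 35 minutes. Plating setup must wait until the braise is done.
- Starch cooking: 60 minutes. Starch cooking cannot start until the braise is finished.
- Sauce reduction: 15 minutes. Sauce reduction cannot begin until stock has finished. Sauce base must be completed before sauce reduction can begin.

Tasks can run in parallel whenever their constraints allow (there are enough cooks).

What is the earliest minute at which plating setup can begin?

Stock waits on its own release at minute 10, so it starts at minute 10 and finishes at 10 + 60 = minute 70.
Sauce base cannot begin until stock (finishes minute 70). It runs from minute 70 to 70 + 15 = minute 85.
For the braise: sauce base (finishes minute 85); stock (finishes minute 70). Taking the maximum gives a start of minute 85, and it finishes at 85 + 19 = minute 104.
Plating setup waits on the braise (finishes minute 104), so the earliest it can start is minute 104.

104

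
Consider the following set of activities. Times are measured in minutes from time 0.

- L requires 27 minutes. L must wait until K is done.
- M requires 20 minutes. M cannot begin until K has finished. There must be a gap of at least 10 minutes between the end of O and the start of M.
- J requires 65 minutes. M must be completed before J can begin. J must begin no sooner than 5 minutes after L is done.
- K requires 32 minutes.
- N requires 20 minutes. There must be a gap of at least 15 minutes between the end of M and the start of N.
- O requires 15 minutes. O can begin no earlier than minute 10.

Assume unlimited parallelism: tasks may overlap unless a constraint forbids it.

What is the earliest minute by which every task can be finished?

129

O waits on its own release at minute 10, so it starts at minute 10 and finishes at 10 + 15 = minute 25.
K can start immediately at minute 0; it finishes at minute 32.
M needs all of K (finishes minute 32); O (finishes minute 25, plus 10-minute gap → minute 35). That puts its earliest start at minute 35; it finishes at 35 + 20 = minute 55.
N cannot begin until M (finishes minute 55, plus 15-minute gap → minute 70). It runs from minute 70 to 70 + 20 = minute 90.
L waits on K (finishes minute 32), so it starts at minute 32 and finishes at 32 + 27 = minute 59.
For J: M (finishes minute 55); L (finishes minute 59, plus 5-minute gap → minute 64). Taking the maximum gives a start of minute 64, and it finishes at 64 + 65 = minute 129.
All tasks are finished once the last one completes. Finish times: J at 129, K at 32, L at 59, M at 55, N at 90, O at 25. The latest is minute 129.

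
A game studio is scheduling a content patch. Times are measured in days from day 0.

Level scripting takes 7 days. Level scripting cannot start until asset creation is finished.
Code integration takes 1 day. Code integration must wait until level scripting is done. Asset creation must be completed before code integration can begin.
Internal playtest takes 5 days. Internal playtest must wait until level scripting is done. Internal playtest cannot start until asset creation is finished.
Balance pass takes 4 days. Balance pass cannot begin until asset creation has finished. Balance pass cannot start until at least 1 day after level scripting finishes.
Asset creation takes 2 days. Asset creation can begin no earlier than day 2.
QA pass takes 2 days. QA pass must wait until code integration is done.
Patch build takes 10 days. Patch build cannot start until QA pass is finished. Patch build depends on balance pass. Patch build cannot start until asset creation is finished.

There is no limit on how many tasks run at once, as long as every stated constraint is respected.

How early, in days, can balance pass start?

12

Asset creation cannot begin until its own release at day 2. It runs from day 2 to 2 + 2 = day 4.
Level scripting cannot begin until asset creation (finishes day 4). It runs from day 4 to 4 + 7 = day 11.
Balance pass waits on asset creation (finishes day 4); level scripting (finishes day 11, plus 1-day gap → day 12). The latest of these is day 12, which is the earliest balance pass can start.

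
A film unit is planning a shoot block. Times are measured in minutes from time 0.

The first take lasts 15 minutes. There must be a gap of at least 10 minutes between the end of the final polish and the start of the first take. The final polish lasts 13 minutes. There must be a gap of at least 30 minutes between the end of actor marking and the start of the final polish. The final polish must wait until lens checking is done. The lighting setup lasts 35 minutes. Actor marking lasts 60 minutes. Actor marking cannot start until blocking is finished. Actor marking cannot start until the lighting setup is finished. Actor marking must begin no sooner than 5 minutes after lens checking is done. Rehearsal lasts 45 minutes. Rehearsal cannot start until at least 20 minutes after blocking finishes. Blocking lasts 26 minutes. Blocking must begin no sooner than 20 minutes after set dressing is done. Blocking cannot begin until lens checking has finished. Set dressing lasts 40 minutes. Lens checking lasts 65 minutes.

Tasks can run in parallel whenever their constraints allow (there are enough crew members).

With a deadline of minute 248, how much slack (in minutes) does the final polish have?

Nothing blocks lens checking, so it runs from minute 0 to minute 65.
The lighting setup has no prerequisites, so it starts at minute 0 and finishes at minute 35.
Set dressing can start immediately at minute 0; it finishes at minute 40.
Blocking needs all of set dressing (finishes minute 40, plus 20-minute gap → minute 60); lens checking (finishes minute 65). That puts its earliest start at minute 65; it finishes at 65 + 26 = minute 91.
For actor marking: blocking (finishes minute 91); the lighting setup (finishes minute 35); lens checking (finishes minute 65, plus 5-minute gap → minute 70). Taking the maximum gives a start of minute 91, and it finishes at 91 + 60 = minute 151.
The final polish has to wait for actor marking (finishes minute 151, plus 30-minute gap → minute 181); lens checking (finishes minute 65). The latest of these is minute 181, so the final polish runs minute 181 to 181 + 13 = minute 194.

Working backward from the deadline:
The first take has no dependents, so it just needs to finish by minute 248. Starting by 248 − 15 = minute 233 achieves that.
The final polish feeds into the first take (must start by minute 233, minus 10-minute gap → minute 223); so the final polish must finish by minute 223 and therefore start by minute 210.
So the final polish can start as early as minute 181 and as late as minute 210, giving 210 − 181 = 29 minutes of slack.

29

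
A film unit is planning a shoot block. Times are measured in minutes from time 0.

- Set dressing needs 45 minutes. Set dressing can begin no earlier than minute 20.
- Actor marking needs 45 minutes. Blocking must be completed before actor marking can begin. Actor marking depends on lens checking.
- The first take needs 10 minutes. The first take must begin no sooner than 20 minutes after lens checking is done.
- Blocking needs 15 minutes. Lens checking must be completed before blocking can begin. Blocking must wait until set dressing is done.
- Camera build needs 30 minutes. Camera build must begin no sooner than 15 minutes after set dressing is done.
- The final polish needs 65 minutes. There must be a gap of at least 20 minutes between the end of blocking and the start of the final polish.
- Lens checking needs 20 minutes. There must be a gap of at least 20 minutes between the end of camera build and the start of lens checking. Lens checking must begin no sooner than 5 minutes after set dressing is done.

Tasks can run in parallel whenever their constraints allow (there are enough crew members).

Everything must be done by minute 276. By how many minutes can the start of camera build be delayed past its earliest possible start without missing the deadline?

26

Set dressing cannot begin until its own release at minute 20. It runs from minute 20 to 20 + 45 = minute 65.
After set dressing (finishes minute 65, plus 15-minute gap → minute 80), camera build can start at minute 80 and finishes at minute 110.

Working backward from the deadline:
Actor marking has no dependents, so it just needs to finish by minute 276. Starting by 276 − 45 = minute 231 achieves that.
Nothing follows the final polish; the deadline of minute 276 is its only limit. It must start by 276 − 65 = minute 211.
Blocking has several dependents: actor marking (must start by minute 231); the final polish (must start by minute 211, minus 20-minute gap → minute 191). The earliest of those limits is minute 191, so blocking must start by 191 − 15 = minute 176.
To finish by minute 276, the first take (duration 10) must start no later than minute 266.
Lens checking feeds blocking (must start by minute 176); actor marking (must start by minute 231); the first take (must start by minute 266, minus 20-minute gap → minute 246). Taking the minimum, lens checking must finish by minute 176 and start by 176 − 20 = minute 156.
Since lens checking (must start by minute 156, minus 20-minute gap → minute 136) depends on it, camera build must finish by minute 136. Backing off its 30-minute duration gives a latest start of minute 106.
So camera build can start as early as minute 80 and as late as minute 106, giving 106 − 80 = 26 minutes of slack.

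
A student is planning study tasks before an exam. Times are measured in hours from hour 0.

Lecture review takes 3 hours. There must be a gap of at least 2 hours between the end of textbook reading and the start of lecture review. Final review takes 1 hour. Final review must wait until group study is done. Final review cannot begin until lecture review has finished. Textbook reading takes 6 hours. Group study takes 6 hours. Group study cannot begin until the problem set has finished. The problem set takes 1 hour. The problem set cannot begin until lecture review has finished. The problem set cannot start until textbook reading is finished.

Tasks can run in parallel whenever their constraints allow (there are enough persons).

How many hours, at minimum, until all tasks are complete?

Nothing blocks textbook reading, so it runs from hour 0 to hour 6.
Lecture review cannot begin until textbook reading (finishes hour 6, plus 2-hour gap → hour 8). It runs from hour 8 to 8 + 3 = hour 11.
For the problem set: lecture review (finishes hour 11); textbook reading (finishes hour 6). Taking the maximum gives a start of hour 11, and it finishes at 11 + 1 = hour 12.
Group study waits on the problem set (finishes hour 12), so it starts at hour 12 and finishes at 12 + 6 = hour 18.
Final review cannot start until group study (finishes hour 18); lecture review (finishes hour 11). The controlling bound is hour 18, so final review finishes at 18 + 1 = hour 19.
All tasks are finished once the last one completes. Finish times: Textbook reading at 6, Lecture review at 11, The problem set at 12, Group study at 18, Final review at 19. The latest is hour 19.

19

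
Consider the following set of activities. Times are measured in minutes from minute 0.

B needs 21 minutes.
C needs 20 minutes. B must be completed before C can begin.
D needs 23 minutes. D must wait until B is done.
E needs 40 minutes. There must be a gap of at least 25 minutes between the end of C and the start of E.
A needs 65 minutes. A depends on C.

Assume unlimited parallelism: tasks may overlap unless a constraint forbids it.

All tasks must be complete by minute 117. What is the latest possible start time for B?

To finish by minute 117, A (duration 65) must start no later than minute 52.
E has no dependents, so it just needs to finish by minute 117. Starting by 117 − 40 = minute 77 achieves that.
C must finish in time for A (must start by minute 52); E (must start by minute 77, minus 25-minute gap → minute 52). The tightest is minute 52, so C must start by 52 − 20 = minute 32.
D must finish by minute 117; it takes 23 minutes, so it must start by 117 − 23 = minute 94.
For B: C (must start by minute 32); D (must start by minute 94). The most restrictive is minute 32; with a 21-minute duration, B must start by minute 11.

11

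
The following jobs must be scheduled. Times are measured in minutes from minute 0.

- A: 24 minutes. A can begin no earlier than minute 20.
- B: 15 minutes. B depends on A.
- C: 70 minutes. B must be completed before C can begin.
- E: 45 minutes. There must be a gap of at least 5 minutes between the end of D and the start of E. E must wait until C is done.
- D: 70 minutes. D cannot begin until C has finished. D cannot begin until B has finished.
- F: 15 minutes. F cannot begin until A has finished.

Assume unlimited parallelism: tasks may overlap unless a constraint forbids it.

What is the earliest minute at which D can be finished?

199

After its own release at minute 20, A can start at minute 20 and finishes at minute 44.
B cannot begin until A (finishes minute 44). It runs from minute 44 to 44 + 15 = minute 59.
C waits on B (finishes minute 59), so it starts at minute 59 and finishes at 59 + 70 = minute 129.
For D: C (finishes minute 129); B (finishes minute 59). Taking the maximum gives a start of minute 129, and it finishes at 129 + 70 = minute 199.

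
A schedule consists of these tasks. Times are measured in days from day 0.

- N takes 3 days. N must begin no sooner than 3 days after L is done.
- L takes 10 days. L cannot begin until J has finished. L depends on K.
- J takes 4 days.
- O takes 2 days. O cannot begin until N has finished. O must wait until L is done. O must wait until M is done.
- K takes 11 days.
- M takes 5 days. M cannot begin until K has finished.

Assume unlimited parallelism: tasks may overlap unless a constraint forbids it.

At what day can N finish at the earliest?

27

Nothing blocks K, so it runs from day 0 to day 11.
J can start immediately at day 0; it finishes at day 4.
L needs all of J (finishes day 4); K (finishes day 11). That puts its earliest start at day 11; it finishes at 11 + 10 = day 21.
N cannot begin until L (finishes day 21, plus 3-day gap → day 24). It runs from day 24 to 24 + 3 = day 27.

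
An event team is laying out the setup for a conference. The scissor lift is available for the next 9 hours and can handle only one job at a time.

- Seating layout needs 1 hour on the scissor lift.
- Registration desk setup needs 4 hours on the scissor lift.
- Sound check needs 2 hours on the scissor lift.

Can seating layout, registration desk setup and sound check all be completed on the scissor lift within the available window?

Running back to back, the jobs need 1 + 4 + 2 = 7 hours on the scissor lift.
Since 7 ≤ 9, they fit within the window.

Yes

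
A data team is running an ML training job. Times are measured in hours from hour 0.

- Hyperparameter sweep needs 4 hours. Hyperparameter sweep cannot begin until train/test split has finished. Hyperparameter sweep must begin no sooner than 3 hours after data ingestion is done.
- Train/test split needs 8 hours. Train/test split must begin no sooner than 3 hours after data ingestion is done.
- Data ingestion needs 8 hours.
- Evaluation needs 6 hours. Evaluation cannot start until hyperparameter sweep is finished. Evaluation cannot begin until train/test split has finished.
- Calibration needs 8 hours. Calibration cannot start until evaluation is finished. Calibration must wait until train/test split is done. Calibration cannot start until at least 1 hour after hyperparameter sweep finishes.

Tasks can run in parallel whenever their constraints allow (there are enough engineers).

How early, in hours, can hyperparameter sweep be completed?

Nothing blocks data ingestion, so it runs from hour 0 to hour 8.
Train/test split cannot begin until data ingestion (finishes hour 8, plus 3-hour gap → hour 11). It runs from hour 11 to 11 + 8 = hour 19.
Hyperparameter sweep needs all of train/test split (finishes hour 19); data ingestion (finishes hour 8, plus 3-hour gap → hour 11). That puts its earliest start at hour 19; it finishes at 19 + 4 = hour 23.

23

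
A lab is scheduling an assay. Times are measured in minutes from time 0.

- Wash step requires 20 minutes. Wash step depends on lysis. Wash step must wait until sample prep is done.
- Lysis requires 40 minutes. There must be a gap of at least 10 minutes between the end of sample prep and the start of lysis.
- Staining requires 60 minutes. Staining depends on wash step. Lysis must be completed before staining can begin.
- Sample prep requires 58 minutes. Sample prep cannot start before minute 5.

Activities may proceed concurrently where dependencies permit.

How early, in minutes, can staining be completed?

193

Sample prep cannot begin until its own release at minute 5. It runs from minute 5 to 5 + 58 = minute 63.
Lysis cannot begin until sample prep (finishes minute 63, plus 10-minute gap → minute 73). It runs from minute 73 to 73 + 40 = minute 113.
Wash step needs all of lysis (finishes minute 113); sample prep (finishes minute 63). That puts its earliest start at minute 113; it finishes at 113 + 20 = minute 133.
Staining needs all of wash step (finishes minute 133); lysis (finishes minute 113). That puts its earliest start at minute 133; it finishes at 133 + 60 = minute 193.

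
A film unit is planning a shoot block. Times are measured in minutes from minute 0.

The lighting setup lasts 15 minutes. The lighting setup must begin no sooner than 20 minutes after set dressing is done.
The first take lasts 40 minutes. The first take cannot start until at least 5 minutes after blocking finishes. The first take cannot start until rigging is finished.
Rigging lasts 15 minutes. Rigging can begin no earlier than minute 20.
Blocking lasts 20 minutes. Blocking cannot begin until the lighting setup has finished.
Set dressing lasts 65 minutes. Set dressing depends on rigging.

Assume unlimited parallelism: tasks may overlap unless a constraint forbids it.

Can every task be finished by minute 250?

After its own release at minute 20, rigging can start at minute 20 and finishes at minute 35.
Set dressing waits on rigging (finishes minute 35), so it starts at minute 35 and finishes at 35 + 65 = minute 100.
The lighting setup cannot begin until set dressing (finishes minute 100, plus 20-minute gap → minute 120). It runs from minute 120 to 120 + 15 = minute 135.
Blocking cannot begin until the lighting setup (finishes minute 135). It runs from minute 135 to 135 + 20 = minute 155.
The first take has to wait for blocking (finishes minute 155, plus 5-minute gap → minute 160); rigging (finishes minute 35). The latest of these is minute 160, so the first take runs minute 160 to 160 + 40 = minute 200.
Every task is finished by minute 200, which is no later than the deadline of 250, so the schedule is feasible.

Yes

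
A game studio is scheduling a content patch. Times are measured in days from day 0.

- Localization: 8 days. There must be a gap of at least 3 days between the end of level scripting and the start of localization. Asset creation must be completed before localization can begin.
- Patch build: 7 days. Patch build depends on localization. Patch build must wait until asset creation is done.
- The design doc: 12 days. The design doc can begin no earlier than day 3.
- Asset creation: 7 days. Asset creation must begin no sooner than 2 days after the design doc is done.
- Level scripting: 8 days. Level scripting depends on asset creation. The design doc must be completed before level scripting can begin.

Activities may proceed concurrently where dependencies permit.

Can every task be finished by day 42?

No

The design doc cannot begin until its own release at day 3. It runs from day 3 to 3 + 12 = day 15.
After the design doc (finishes day 15, plus 2-day gap → day 17), asset creation can start at day 17 and finishes at day 24.
Level scripting needs all of asset creation (finishes day 24); the design doc (finishes day 15). That puts its earliest start at day 24; it finishes at 24 + 8 = day 32.
Localization cannot start until level scripting (finishes day 32, plus 3-day gap → day 35); asset creation (finishes day 24). The controlling bound is day 35, so localization finishes at 35 + 8 = day 43.
Patch build needs all of localization (finishes day 43); asset creation (finishes day 24). That puts its earliest start at day 43; it finishes at 43 + 7 = day 50.
The earliest everything can be done is day 50, which is after the deadline of 42, so it is not possible.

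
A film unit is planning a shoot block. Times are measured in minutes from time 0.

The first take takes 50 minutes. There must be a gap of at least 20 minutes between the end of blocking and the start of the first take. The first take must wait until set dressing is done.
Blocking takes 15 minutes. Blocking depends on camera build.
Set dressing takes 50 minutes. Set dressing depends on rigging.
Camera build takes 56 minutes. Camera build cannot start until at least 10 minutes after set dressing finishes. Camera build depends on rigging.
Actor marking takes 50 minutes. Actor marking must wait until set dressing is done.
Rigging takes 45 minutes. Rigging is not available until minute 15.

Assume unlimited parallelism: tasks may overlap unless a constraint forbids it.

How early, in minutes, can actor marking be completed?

160

Rigging waits on its own release at minute 15, so it starts at minute 15 and finishes at 15 + 45 = minute 60.
Set dressing cannot begin until rigging (finishes minute 60). It runs from minute 60 to 60 + 50 = minute 110.
Actor marking waits on set dressing (finishes minute 110), so it starts at minute 110 and finishes at 110 + 50 = minute 160.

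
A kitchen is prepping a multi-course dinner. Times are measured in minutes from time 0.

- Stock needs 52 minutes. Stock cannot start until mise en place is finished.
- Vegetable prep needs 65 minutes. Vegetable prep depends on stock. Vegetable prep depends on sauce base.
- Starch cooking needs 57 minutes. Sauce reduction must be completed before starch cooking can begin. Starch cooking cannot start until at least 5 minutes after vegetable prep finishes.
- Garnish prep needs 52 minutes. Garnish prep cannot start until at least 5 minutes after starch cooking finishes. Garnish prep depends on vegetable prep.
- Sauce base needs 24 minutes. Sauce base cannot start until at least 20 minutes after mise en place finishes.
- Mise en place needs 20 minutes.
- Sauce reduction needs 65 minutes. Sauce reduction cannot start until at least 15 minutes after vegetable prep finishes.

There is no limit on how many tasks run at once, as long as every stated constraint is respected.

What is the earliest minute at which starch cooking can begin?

Mise en place can start immediately at minute 0; it finishes at minute 20.
After mise en place (finishes minute 20, plus 20-minute gap → minute 40), sauce base can start at minute 40 and finishes at minute 64.
Stock cannot begin until mise en place (finishes minute 20). It runs from minute 20 to 20 + 52 = minute 72.
For vegetable prep: stock (finishes minute 72); sauce base (finishes minute 64). Taking the maximum gives a start of minute 72, and it finishes at 72 + 65 = minute 137.
After vegetable prep (finishes minute 137, plus 15-minute gap → minute 152), sauce reduction can start at minute 152 and finishes at minute 217.
Starch cooking waits on sauce reduction (finishes minute 217); vegetable prep (finishes minute 137, plus 5-minute gap → minute 142). The latest of these is minute 217, which is the earliest starch cooking can start.

217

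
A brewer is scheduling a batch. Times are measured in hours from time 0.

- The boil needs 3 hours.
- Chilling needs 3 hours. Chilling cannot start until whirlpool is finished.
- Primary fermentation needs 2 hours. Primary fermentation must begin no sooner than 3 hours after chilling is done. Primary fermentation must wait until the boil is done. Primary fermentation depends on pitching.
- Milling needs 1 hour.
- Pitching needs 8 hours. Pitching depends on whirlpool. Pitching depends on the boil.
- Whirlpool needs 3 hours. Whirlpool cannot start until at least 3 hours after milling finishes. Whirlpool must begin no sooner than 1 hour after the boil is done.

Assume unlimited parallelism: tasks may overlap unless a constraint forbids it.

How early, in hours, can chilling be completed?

10

The boil can start immediately at hour 0; it finishes at hour 3.
Milling has no prerequisites, so it starts at hour 0 and finishes at hour 1.
Whirlpool needs all of milling (finishes hour 1, plus 3-hour gap → hour 4); the boil (finishes hour 3, plus 1-hour gap → hour 4). That puts its earliest start at hour 4; it finishes at 4 + 3 = hour 7.
Chilling cannot begin until whirlpool (finishes hour 7). It runs from hour 7 to 7 + 3 = hour 10.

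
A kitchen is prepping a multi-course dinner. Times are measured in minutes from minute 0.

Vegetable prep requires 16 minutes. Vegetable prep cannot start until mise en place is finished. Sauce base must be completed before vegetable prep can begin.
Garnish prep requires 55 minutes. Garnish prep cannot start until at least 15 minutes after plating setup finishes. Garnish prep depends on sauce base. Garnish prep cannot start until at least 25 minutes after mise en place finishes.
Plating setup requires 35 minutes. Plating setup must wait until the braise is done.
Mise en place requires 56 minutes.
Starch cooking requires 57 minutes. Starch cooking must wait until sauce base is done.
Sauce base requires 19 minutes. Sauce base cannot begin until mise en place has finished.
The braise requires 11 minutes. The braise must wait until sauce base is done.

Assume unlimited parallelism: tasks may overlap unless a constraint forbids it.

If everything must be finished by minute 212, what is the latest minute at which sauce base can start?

Garnish prep must finish by minute 212; it takes 55 minutes, so it must start by 212 − 55 = minute 157.
Since garnish prep (must start by minute 157, minus 15-minute gap → minute 142) depends on it, plating setup must finish by minute 142. Backing off its 35-minute duration gives a latest start of minute 107.
The braise has to be done before plating setup (must start by minute 107). That means finishing by minute 107, i.e. starting by 107 − 11 = minute 96.
Vegetable prep has no dependents, so it just needs to finish by minute 212. Starting by 212 − 16 = minute 196 achieves that.
Starch cooking must finish by minute 212; it takes 57 minutes, so it must start by 212 − 57 = minute 155.
Sauce base feeds the braise (must start by minute 96); vegetable prep (must start by minute 196); starch cooking (must start by minute 155); garnish prep (must start by minute 157). Taking the minimum, sauce base must finish by minute 96 and start by 96 − 19 = minute 77.

77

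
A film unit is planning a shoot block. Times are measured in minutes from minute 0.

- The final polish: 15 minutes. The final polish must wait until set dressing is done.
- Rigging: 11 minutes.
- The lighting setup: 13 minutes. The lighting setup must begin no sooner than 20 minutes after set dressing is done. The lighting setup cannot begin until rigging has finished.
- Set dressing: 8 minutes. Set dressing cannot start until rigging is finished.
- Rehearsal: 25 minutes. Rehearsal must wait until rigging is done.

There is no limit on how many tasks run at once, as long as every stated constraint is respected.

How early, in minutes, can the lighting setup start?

39

Rigging has no prerequisites, so it starts at minute 0 and finishes at minute 11.
Set dressing cannot begin until rigging (finishes minute 11). It runs from minute 11 to 11 + 8 = minute 19.
The lighting setup waits on set dressing (finishes minute 19, plus 20-minute gap → minute 39); rigging (finishes minute 11). The latest of these is minute 39, which is the earliest the lighting setup can start.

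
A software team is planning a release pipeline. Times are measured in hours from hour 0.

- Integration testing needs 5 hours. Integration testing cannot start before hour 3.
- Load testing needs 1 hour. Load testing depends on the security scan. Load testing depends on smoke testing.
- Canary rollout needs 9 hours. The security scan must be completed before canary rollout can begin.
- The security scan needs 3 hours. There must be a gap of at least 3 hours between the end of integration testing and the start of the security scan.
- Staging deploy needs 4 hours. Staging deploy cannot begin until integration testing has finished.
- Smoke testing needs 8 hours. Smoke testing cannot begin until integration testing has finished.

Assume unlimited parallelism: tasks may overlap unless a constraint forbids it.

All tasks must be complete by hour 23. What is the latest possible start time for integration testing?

Canary rollout has no dependents, so it just needs to finish by hour 23. Starting by 23 − 9 = hour 14 achieves that.
Nothing follows load testing; the deadline of hour 23 is its only limit. It must start by 23 − 1 = hour 22.
The security scan feeds canary rollout (must start by hour 14); load testing (must start by hour 22). Taking the minimum, the security scan must finish by hour 14 and start by 14 − 3 = hour 11.
Nothing follows staging deploy; the deadline of hour 23 is its only limit. It must start by 23 − 4 = hour 19.
Since load testing (must start by hour 22) depends on it, smoke testing must finish by hour 22. Backing off its 8-hour duration gives a latest start of hour 14.
Integration testing has several dependents: the security scan (must start by hour 11, minus 3-hour gap → hour 8); staging deploy (must start by hour 19); smoke testing (must start by hour 14). The earliest of those limits is hour 8, so integration testing must start by 8 − 5 = hour 3.

3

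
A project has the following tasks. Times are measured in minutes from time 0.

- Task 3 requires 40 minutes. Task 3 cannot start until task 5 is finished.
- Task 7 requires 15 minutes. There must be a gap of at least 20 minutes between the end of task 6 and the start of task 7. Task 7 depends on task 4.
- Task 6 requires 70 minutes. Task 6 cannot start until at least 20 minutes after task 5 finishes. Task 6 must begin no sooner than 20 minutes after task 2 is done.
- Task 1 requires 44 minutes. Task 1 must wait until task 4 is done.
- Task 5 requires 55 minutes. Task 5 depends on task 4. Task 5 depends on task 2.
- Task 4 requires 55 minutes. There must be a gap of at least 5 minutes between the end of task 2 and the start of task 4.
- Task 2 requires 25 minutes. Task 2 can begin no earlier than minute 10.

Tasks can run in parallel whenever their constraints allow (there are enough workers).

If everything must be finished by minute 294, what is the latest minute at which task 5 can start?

Task 3 must finish by minute 294; it takes 40 minutes, so it must start by 294 − 40 = minute 254.
Task 7 must finish by minute 294; it takes 15 minutes, so it must start by 294 − 15 = minute 279.
Task 6 has to be done before task 7 (must start by minute 279, minus 20-minute gap → minute 259). That means finishing by minute 259, i.e. starting by 259 − 70 = minute 189.
Task 5 has several dependents: task 3 (must start by minute 254); task 6 (must start by minute 189, minus 20-minute gap → minute 169). The earliest of those limits is minute 169, so task 5 must start by 169 − 55 = minute 114.

114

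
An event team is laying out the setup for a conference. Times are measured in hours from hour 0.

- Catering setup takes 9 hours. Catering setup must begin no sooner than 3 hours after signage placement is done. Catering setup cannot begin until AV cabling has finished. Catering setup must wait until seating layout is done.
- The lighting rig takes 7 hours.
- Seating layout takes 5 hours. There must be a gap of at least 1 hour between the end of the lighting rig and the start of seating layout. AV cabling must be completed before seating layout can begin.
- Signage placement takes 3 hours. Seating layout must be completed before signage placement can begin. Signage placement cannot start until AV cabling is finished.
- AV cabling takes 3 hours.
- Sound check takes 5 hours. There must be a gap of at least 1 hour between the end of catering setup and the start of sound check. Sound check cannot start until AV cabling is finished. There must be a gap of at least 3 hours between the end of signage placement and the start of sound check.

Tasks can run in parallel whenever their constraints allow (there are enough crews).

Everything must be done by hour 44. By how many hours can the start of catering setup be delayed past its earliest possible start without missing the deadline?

10

Nothing blocks AV cabling, so it runs from hour 0 to hour 3.
Nothing blocks the lighting rig, so it runs from hour 0 to hour 7.
Seating layout needs all of the lighting rig (finishes hour 7, plus 1-hour gap → hour 8); AV cabling (finishes hour 3). That puts its earliest start at hour 8; it finishes at 8 + 5 = hour 13.
Signage placement cannot start until seating layout (finishes hour 13); AV cabling (finishes hour 3). The controlling bound is hour 13, so signage placement finishes at 13 + 3 = hour 16.
Catering setup has to wait for signage placement (finishes hour 16, plus 3-hour gap → hour 19); AV cabling (finishes hour 3); seating layout (finishes hour 13). The latest of these is hour 19, so catering setup runs hour 19 to 19 + 9 = hour 28.

Working backward from the deadline:
Sound check has no dependents, so it just needs to finish by hour 44. Starting by 44 − 5 = hour 39 achieves that.
Catering setup feeds into sound check (must start by hour 39, minus 1-hour gap → hour 38); so catering setup must finish by hour 38 and therefore start by hour 29.
So catering setup can start as early as hour 19 and as late as hour 29, giving 29 − 19 = 10 hours of slack.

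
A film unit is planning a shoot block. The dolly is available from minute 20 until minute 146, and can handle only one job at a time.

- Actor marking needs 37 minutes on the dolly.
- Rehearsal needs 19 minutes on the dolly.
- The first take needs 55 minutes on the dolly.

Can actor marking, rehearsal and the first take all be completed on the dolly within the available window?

The dolly window is 146 − 20 = 126 minutes.
Running back to back, the jobs need 37 + 19 + 55 = 111 minutes on the dolly.
Since 111 ≤ 126, they fit within the window.

Yes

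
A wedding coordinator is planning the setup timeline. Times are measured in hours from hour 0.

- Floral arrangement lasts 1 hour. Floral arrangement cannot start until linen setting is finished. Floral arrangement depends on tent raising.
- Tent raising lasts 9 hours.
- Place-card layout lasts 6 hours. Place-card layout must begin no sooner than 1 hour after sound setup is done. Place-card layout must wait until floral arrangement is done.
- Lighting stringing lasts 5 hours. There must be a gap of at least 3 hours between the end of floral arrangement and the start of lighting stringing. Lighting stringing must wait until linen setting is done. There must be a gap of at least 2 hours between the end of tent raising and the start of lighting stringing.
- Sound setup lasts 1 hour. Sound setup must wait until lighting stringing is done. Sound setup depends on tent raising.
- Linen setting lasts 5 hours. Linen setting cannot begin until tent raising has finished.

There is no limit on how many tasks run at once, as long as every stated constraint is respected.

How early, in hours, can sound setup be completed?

24

Tent raising has no prerequisites, so it starts at hour 0 and finishes at hour 9.
Linen setting waits on tent raising (finishes hour 9), so it starts at hour 9 and finishes at 9 + 5 = hour 14.
Floral arrangement needs all of linen setting (finishes hour 14); tent raising (finishes hour 9). That puts its earliest start at hour 14; it finishes at 14 + 1 = hour 15.
Lighting stringing has to wait for floral arrangement (finishes hour 15, plus 3-hour gap → hour 18); linen setting (finishes hour 14); tent raising (finishes hour 9, plus 2-hour gap → hour 11). The latest of these is hour 18, so lighting stringing runs hour 18 to 18 + 5 = hour 23.
Sound setup needs all of lighting stringing (finishes hour 23); tent raising (finishes hour 9). That puts its earliest start at hour 23; it finishes at 23 + 1 = hour 24.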